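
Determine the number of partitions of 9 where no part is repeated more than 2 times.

The partitions of 9 that satisfy the conditions:
9
8+1
7+2
7+1+1
6+3
6+2+1
5+4
5+3+1
5+2+2
5+2+1+1
4+4+1
4+3+2
4+3+1+1
4+2+2+1
3+3+2+1
3+2+2+1+1

16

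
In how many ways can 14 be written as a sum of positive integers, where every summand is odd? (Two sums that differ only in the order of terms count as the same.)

Enumerating:
13,1
11,3
11,1,1,1
9,5
9,3,1,1
9,1,1,1,1,1
7,7
7,5,1,1
7,3,3,1
7,3,1,1,1,1
7,1,1,1,1,1,1,1
5,5,3,1
5,5,1,1,1,1
5,3,3,3
5,3,3,1,1,1
5,3,1,1,1,1,1,1
5,1,1,1,1,1,1,1,1,1
3,3,3,3,1,1
3,3,3,1,1,1,1,1
3,3,1,1,1,1,1,1,1,1
3,1,1,1,1,1,1,1,1,1,1,1
1,1,1,1,1,1,1,1,1,1,1,1,1,1

22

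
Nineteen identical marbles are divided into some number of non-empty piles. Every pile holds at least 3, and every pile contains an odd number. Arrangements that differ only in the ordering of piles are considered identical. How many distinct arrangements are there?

Enumerating:
19
3+3+13
3+5+11
3+7+9
5+5+9
5+7+7
3+3+3+3+7
3+3+3+5+5
That's 8 in total.

8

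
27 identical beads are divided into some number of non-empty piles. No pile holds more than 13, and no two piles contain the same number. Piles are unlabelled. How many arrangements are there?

Systematic enumeration (by largest part, then next-largest, …) yields 104.

104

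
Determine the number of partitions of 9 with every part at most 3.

The partitions of 9 that satisfy the conditions:
3+3+3
3+3+2+1
3+3+1+1+1
3+2+2+2
3+2+2+1+1
3+2+1+1+1+1
3+1+1+1+1+1+1
2+2+2+2+1
2+2+2+1+1+1
2+2+1+1+1+1+1
2+1+1+1+1+1+1+1
1+1+1+1+1+1+1+1+1

12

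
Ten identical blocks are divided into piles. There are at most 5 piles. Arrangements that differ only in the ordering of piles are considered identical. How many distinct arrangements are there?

A partial list (first 12 by largest part):
10
9 + 1
8 + 2
8 + 1 + 1
7 + 3
7 + 2 + 1
7 + 1 + 1 + 1
6 + 4
6 + 3 + 1
6 + 2 + 2
6 + 2 + 1 + 1
6 + 1 + 1 + 1 + 1
…and 18 more, for 30 total.

30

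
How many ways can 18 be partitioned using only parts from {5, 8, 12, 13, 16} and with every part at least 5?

The partitions of 18 that satisfy the conditions:
13,5
8,5,5
Counting gives 2.

2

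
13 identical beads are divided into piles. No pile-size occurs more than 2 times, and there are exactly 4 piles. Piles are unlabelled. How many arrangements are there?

They are:
9+2+1+1
8+3+1+1
8+2+2+1
7+4+1+1
7+3+2+1
6+5+1+1
6+4+2+1
6+3+3+1
6+3+2+2
5+5+2+1
5+4+3+1
5+4+2+2
5+3+3+2
4+4+3+2
Counting gives 14.

14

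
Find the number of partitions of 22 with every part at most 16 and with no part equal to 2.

363

Systematic enumeration (by largest part, then next-largest, …) yields 363.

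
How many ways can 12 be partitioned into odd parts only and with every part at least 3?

Enumerating:
9, 3
7, 5
3, 3, 3, 3

3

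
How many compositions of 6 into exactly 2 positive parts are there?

5

Place 1 bars in the 5 internal gaps of a row of 6 dots: C(5,1) = 5.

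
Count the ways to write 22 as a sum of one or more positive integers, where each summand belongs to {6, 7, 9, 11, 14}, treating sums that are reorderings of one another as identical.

2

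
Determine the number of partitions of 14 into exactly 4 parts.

23

The partitions of 14 that satisfy the conditions:
11,1,1,1
10,2,1,1
9,3,1,1
9,2,2,1
8,4,1,1
8,3,2,1
8,2,2,2
7,5,1,1
7,4,2,1
7,3,3,1
7,3,2,2
6,6,1,1
6,5,2,1
6,4,3,1
6,4,2,2
6,3,3,2
5,5,3,1
5,5,2,2
5,4,4,1
5,4,3,2
5,3,3,3
4,4,4,2
4,4,3,3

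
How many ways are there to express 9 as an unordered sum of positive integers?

30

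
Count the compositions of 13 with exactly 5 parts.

495

A composition of 13 into 5 positive parts is chosen by placing 4 dividers among the 12 gaps between 13 units: C(12,4) = 495.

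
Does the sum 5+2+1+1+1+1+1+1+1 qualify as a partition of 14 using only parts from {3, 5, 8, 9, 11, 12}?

The parts sum to 14, and the condition 'each summand belongs to {3, 5, 8, 9, 11, 12}' is violated.

No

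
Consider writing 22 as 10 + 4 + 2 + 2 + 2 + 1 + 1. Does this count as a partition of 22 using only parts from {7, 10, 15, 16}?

No

The parts sum to 22, and the condition 'each summand belongs to {7, 10, 15, 16}' is violated.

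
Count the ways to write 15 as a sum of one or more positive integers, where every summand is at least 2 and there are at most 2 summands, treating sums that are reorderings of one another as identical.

7

Enumerating:
15
2, 13
3, 12
4, 11
5, 10
6, 9
7, 8
Counting gives 7.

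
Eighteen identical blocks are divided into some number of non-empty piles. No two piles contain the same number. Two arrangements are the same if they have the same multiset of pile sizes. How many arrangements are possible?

46

A partial list (first 12 by largest part):
18
1, 17
2, 16
3, 15
1, 2, 15
4, 14
1, 3, 14
5, 13
1, 4, 13
2, 3, 13
6, 12
1, 5, 12
…and 34 more, for 46 total.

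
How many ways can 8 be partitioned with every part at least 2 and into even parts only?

The partitions of 8 that satisfy the conditions:
8
6+2
4+4
4+2+2
2+2+2+2
That's 5 in total.

5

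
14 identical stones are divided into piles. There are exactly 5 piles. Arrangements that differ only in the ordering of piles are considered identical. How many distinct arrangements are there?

Enumerating:
10,1,1,1,1
9,2,1,1,1
8,3,1,1,1
8,2,2,1,1
7,4,1,1,1
7,3,2,1,1
7,2,2,2,1
6,5,1,1,1
6,4,2,1,1
6,3,3,1,1
6,3,2,2,1
6,2,2,2,2
5,5,2,1,1
5,4,3,1,1
5,4,2,2,1
5,3,3,2,1
5,3,2,2,2
4,4,4,1,1
4,4,3,2,1
4,4,2,2,2
4,3,3,3,1
4,3,3,2,2
3,3,3,3,2

23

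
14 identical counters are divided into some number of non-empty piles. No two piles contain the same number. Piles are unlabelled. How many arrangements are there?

22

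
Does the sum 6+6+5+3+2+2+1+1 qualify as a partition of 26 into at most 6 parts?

No

The parts sum to 26, and the condition 'there are at most 6 summands' is violated.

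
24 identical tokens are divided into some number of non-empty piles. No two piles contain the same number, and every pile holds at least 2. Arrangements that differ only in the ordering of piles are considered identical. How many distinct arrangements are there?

There are too many to list fully; the first 12 (by largest part) are:
24
22, 2
21, 3
20, 4
19, 5
19, 3, 2
18, 6
18, 4, 2
17, 7
17, 5, 2
17, 4, 3
16, 8
…and 54 more, for 66 total.

66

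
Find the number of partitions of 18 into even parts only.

There are too many to list fully; the first 12 (by largest part) are:
18
2,16
4,14
2,2,14
6,12
2,4,12
2,2,2,12
8,10
2,6,10
4,4,10
2,2,4,10
2,2,2,2,10
…and 18 more, for 30 total.

30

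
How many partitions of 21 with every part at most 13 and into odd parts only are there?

68

There are too many to list fully; the first 12 (by largest part) are:
13 + 7 + 1
13 + 5 + 3
13 + 5 + 1 + 1 + 1
13 + 3 + 3 + 1 + 1
13 + 3 + 1 + 1 + 1 + 1 + 1
13 + 1 + 1 + 1 + 1 + 1 + 1 + 1 + 1
11 + 9 + 1
11 + 7 + 3
11 + 7 + 1 + 1 + 1
11 + 5 + 5
11 + 5 + 3 + 1 + 1
11 + 5 + 1 + 1 + 1 + 1 + 1
…and 56 more, for 68 total.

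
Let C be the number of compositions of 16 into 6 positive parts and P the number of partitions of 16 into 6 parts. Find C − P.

Ordered (compositions into 6 parts): C(15,5) = 3003.
Unordered (partitions into 6 parts): 35.
Difference: 3003 − 35 = 2968.

2968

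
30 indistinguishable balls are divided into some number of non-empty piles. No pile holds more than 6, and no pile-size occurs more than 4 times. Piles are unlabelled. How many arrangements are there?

319

A full systematic count gives 319.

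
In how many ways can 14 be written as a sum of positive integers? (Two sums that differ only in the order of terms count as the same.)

135

Systematic enumeration (by largest part, then next-largest, …) yields 135.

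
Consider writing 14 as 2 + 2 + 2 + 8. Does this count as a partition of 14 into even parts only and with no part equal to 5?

The parts sum to 14, and the condition 'every summand is even' holds; the condition 'no summand equals 5' holds.

Yes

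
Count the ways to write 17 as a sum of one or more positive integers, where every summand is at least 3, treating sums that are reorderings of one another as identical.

They are:
17
14+3
13+4
12+5
11+6
11+3+3
10+7
10+4+3
9+8
9+5+3
9+4+4
8+6+3
8+5+4
8+3+3+3
7+7+3
7+6+4
7+5+5
7+4+3+3
6+6+5
6+5+3+3
6+4+4+3
5+5+4+3
5+4+4+4
5+3+3+3+3
4+4+3+3+3

25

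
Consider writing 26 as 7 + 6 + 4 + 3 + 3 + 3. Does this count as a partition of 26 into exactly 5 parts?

No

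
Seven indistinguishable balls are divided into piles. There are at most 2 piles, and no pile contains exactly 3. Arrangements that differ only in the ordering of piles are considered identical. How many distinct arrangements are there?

3

They are:
7
6,1
5,2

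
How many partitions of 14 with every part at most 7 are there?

105

A full systematic count gives 105.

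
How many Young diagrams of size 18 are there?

Direct enumeration gives 385 partitions.

385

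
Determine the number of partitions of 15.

176

A full systematic count gives 176.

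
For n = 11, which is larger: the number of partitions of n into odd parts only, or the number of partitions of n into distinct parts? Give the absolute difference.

0

Partitions of 11 into odd parts only: 12.
Partitions of 11 into distinct parts: 12.
|12 − 12| = 0.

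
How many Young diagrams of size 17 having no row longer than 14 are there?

293

Direct enumeration gives 293 partitions.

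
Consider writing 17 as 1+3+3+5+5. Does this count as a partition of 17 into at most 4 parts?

The parts sum to 17, and the condition 'there are at most 4 summands' is violated.

No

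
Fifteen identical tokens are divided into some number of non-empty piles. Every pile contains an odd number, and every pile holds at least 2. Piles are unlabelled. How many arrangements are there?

5

The partitions of 15 that satisfy the conditions:
15
9 + 3 + 3
7 + 5 + 3
5 + 5 + 5
3 + 3 + 3 + 3 + 3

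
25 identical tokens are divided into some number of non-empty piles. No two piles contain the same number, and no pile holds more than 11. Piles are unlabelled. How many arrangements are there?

56

There are too many to list fully; the first 12 (by largest part) are:
11+10+4
11+10+3+1
11+9+5
11+9+4+1
11+9+3+2
11+8+6
11+8+5+1
11+8+4+2
11+8+3+2+1
11+7+6+1
11+7+5+2
11+7+4+3
…and 44 more, for 56 total.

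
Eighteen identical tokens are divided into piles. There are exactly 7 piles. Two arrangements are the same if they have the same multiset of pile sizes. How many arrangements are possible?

49

There are too many to list fully; the first 12 (by largest part) are:
12, 1, 1, 1, 1, 1, 1
11, 2, 1, 1, 1, 1, 1
10, 3, 1, 1, 1, 1, 1
10, 2, 2, 1, 1, 1, 1
9, 4, 1, 1, 1, 1, 1
9, 3, 2, 1, 1, 1, 1
9, 2, 2, 2, 1, 1, 1
8, 5, 1, 1, 1, 1, 1
8, 4, 2, 1, 1, 1, 1
8, 3, 3, 1, 1, 1, 1
8, 3, 2, 2, 1, 1, 1
8, 2, 2, 2, 2, 1, 1
…and 37 more, for 49 total.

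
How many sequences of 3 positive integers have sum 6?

By stars and bars with positive parts, the count is C(5,2) = 10.

10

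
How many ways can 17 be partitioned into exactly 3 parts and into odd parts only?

8

They are:
1+1+15
1+3+13
1+5+11
3+3+11
1+7+9
3+5+9
3+7+7
5+5+7
Counting gives 8.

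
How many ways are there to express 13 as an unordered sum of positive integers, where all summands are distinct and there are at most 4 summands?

18

Listing the qualifying partitions of 13:
13
12 + 1
11 + 2
10 + 3
10 + 2 + 1
9 + 4
9 + 3 + 1
8 + 5
8 + 4 + 1
8 + 3 + 2
7 + 6
7 + 5 + 1
7 + 4 + 2
7 + 3 + 2 + 1
6 + 5 + 2
6 + 4 + 3
6 + 4 + 2 + 1
5 + 4 + 3 + 1
That's 18 in total.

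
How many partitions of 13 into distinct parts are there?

18

They are:
13
1+12
2+11
3+10
1+2+10
4+9
1+3+9
5+8
1+4+8
2+3+8
6+7
1+5+7
2+4+7
1+2+3+7
2+5+6
3+4+6
1+2+4+6
1+3+4+5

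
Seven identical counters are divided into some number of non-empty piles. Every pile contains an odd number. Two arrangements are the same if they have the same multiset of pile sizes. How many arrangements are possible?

They are:
7
1,1,5
1,3,3
1,1,1,1,3
1,1,1,1,1,1,1
That's 5 in total.

5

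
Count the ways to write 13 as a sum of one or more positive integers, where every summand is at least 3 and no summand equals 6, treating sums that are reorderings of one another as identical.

8

Listing the qualifying partitions of 13:
13
10, 3
9, 4
8, 5
7, 3, 3
5, 5, 3
5, 4, 4
4, 3, 3, 3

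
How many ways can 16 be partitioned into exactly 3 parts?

The partitions of 16 that satisfy the conditions:
14, 1, 1
13, 2, 1
12, 3, 1
12, 2, 2
11, 4, 1
11, 3, 2
10, 5, 1
10, 4, 2
10, 3, 3
9, 6, 1
9, 5, 2
9, 4, 3
8, 7, 1
8, 6, 2
8, 5, 3
8, 4, 4
7, 7, 2
7, 6, 3
7, 5, 4
6, 6, 4
6, 5, 5
That's 21 in total.

21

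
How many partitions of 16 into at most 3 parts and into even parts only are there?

10

Listing the qualifying partitions of 16:
16
2, 14
4, 12
2, 2, 12
6, 10
2, 4, 10
8, 8
2, 6, 8
4, 4, 8
4, 6, 6
Counting gives 10.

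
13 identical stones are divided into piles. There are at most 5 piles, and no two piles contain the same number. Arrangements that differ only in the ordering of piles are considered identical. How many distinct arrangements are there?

They are:
13
12+1
11+2
10+3
10+2+1
9+4
9+3+1
8+5
8+4+1
8+3+2
7+6
7+5+1
7+4+2
7+3+2+1
6+5+2
6+4+3
6+4+2+1
5+4+3+1
Counting gives 18.

18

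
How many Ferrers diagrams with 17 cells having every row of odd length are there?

38

There are too many to list fully; the first 12 (by largest part) are:
17
1, 1, 15
1, 3, 13
1, 1, 1, 1, 13
1, 5, 11
3, 3, 11
1, 1, 1, 3, 11
1, 1, 1, 1, 1, 1, 11
1, 7, 9
3, 5, 9
1, 1, 1, 5, 9
1, 1, 3, 3, 9
…and 26 more, for 38 total.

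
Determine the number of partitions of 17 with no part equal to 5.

220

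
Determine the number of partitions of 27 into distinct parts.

192

A full systematic count gives 192.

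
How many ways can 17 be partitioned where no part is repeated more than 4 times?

205

Systematic enumeration (by largest part, then next-largest, …) yields 205.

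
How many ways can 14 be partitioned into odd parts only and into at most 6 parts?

15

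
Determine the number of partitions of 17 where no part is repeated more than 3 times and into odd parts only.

18

The partitions of 17 that satisfy the conditions:
17
15, 1, 1
13, 3, 1
11, 5, 1
11, 3, 3
11, 3, 1, 1, 1
9, 7, 1
9, 5, 3
9, 5, 1, 1, 1
9, 3, 3, 1, 1
7, 7, 3
7, 7, 1, 1, 1
7, 5, 5
7, 5, 3, 1, 1
7, 3, 3, 3, 1
5, 5, 5, 1, 1
5, 5, 3, 3, 1
5, 3, 3, 3, 1, 1, 1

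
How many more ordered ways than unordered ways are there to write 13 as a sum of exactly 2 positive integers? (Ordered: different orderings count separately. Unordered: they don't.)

6

Ordered (compositions into 2 parts): C(12,1) = 12.
Unordered (partitions into 2 parts): 6.
Difference: 12 − 6 = 6.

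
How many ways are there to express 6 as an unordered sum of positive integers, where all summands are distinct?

They are:
6
5 + 1
4 + 2
3 + 2 + 1

4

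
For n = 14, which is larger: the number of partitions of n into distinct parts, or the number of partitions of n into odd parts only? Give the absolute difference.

Partitions of 14 into distinct parts: 22.
Partitions of 14 into odd parts only: 22.
|22 − 22| = 0.

0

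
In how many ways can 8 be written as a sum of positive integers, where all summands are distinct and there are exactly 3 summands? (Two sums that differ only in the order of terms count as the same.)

They are:
5, 2, 1
4, 3, 1

2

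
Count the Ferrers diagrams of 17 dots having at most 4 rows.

72

Systematic enumeration (by largest part, then next-largest, …) yields 72.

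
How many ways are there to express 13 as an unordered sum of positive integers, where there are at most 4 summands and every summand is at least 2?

20

They are:
13
11 + 2
10 + 3
9 + 4
9 + 2 + 2
8 + 5
8 + 3 + 2
7 + 6
7 + 4 + 2
7 + 3 + 3
7 + 2 + 2 + 2
6 + 5 + 2
6 + 4 + 3
6 + 3 + 2 + 2
5 + 5 + 3
5 + 4 + 4
5 + 4 + 2 + 2
5 + 3 + 3 + 2
4 + 4 + 3 + 2
4 + 3 + 3 + 3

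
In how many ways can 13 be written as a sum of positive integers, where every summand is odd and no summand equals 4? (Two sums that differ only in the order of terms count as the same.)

18

The partitions of 13 that satisfy the conditions:
13
11+1+1
9+3+1
9+1+1+1+1
7+5+1
7+3+3
7+3+1+1+1
7+1+1+1+1+1+1
5+5+3
5+5+1+1+1
5+3+3+1+1
5+3+1+1+1+1+1
5+1+1+1+1+1+1+1+1
3+3+3+3+1
3+3+3+1+1+1+1
3+3+1+1+1+1+1+1+1
3+1+1+1+1+1+1+1+1+1+1
1+1+1+1+1+1+1+1+1+1+1+1+1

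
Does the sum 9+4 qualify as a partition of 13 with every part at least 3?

Yes

The parts sum to 13, and the condition 'every summand is at least 3' holds.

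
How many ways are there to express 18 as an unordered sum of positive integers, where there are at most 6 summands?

199

Systematic enumeration (by largest part, then next-largest, …) yields 199.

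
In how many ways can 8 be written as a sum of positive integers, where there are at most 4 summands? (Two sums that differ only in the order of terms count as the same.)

15

Listing the qualifying partitions of 8:
8
7+1
6+2
6+1+1
5+3
5+2+1
5+1+1+1
4+4
4+3+1
4+2+2
4+2+1+1
3+3+2
3+3+1+1
3+2+2+1
2+2+2+2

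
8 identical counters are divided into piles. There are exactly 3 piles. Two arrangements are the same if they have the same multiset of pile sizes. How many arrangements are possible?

5

They are:
6+1+1
5+2+1
4+3+1
4+2+2
3+3+2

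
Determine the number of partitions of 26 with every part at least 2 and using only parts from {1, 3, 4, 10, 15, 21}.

6

The partitions of 26 that satisfy the conditions:
15+4+4+3
10+10+3+3
10+4+4+4+4
10+4+3+3+3+3
4+4+4+4+4+3+3
4+4+3+3+3+3+3+3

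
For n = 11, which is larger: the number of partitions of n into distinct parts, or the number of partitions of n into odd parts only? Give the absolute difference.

0

Partitions of 11 into distinct parts: 12.
Partitions of 11 into odd parts only: 12.
|12 − 12| = 0.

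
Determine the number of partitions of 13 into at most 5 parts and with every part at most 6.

30

A partial list (first 12 by largest part):
6+6+1
6+5+2
6+5+1+1
6+4+3
6+4+2+1
6+4+1+1+1
6+3+3+1
6+3+2+2
6+3+2+1+1
6+2+2+2+1
5+5+3
5+5+2+1
…and 18 more, for 30 total.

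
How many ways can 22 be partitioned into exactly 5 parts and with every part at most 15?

115

Systematic enumeration (by largest part, then next-largest, …) yields 115.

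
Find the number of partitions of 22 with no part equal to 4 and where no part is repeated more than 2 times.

Systematic enumeration (by largest part, then next-largest, …) yields 177.

177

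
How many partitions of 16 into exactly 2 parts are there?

8

They are:
15, 1
14, 2
13, 3
12, 4
11, 5
10, 6
9, 7
8, 8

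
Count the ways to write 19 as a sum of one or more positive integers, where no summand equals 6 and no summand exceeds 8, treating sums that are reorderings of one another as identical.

263

Direct enumeration gives 263 partitions.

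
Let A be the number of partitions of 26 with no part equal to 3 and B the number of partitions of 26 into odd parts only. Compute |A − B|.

Partitions of 26 with no part equal to 3: 1181.
Partitions of 26 into odd parts only: 165.
|1181 − 165| = 1016.

1016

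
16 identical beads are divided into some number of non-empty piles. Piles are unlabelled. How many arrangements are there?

Direct enumeration gives 231 partitions.

231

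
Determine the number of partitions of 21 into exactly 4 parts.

Systematic enumeration (by largest part, then next-largest, …) yields 72.

72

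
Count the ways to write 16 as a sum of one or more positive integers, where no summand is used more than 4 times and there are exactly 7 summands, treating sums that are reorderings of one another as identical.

They are:
8 + 2 + 2 + 1 + 1 + 1 + 1
7 + 3 + 2 + 1 + 1 + 1 + 1
7 + 2 + 2 + 2 + 1 + 1 + 1
6 + 4 + 2 + 1 + 1 + 1 + 1
6 + 3 + 3 + 1 + 1 + 1 + 1
6 + 3 + 2 + 2 + 1 + 1 + 1
6 + 2 + 2 + 2 + 2 + 1 + 1
5 + 5 + 2 + 1 + 1 + 1 + 1
5 + 4 + 3 + 1 + 1 + 1 + 1
5 + 4 + 2 + 2 + 1 + 1 + 1
5 + 3 + 3 + 2 + 1 + 1 + 1
5 + 3 + 2 + 2 + 2 + 1 + 1
4 + 4 + 4 + 1 + 1 + 1 + 1
4 + 4 + 3 + 2 + 1 + 1 + 1
4 + 4 + 2 + 2 + 2 + 1 + 1
4 + 3 + 3 + 3 + 1 + 1 + 1
4 + 3 + 3 + 2 + 2 + 1 + 1
4 + 3 + 2 + 2 + 2 + 2 + 1
3 + 3 + 3 + 3 + 2 + 1 + 1
3 + 3 + 3 + 2 + 2 + 2 + 1

20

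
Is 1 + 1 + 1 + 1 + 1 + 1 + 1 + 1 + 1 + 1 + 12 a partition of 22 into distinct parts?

No

The parts sum to 22, and the condition 'all summands are distinct' is violated.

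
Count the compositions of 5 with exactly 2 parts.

By stars and bars with positive parts, the count is C(4,1) = 4.

4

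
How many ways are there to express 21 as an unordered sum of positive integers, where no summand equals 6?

Counting exhaustively, 616 partitions satisfy the conditions.

616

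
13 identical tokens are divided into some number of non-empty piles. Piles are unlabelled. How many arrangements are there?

Counting exhaustively, 101 partitions satisfy the conditions.

101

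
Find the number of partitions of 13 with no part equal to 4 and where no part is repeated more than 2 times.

29

A partial list (first 12 by largest part):
13
12+1
11+2
11+1+1
10+3
10+2+1
9+3+1
9+2+2
9+2+1+1
8+5
8+3+2
8+3+1+1
…and 17 more, for 29 total.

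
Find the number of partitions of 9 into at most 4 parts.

18

Enumerating:
9
1, 8
2, 7
1, 1, 7
3, 6
1, 2, 6
1, 1, 1, 6
4, 5
1, 3, 5
2, 2, 5
1, 1, 2, 5
1, 4, 4
2, 3, 4
1, 1, 3, 4
1, 2, 2, 4
3, 3, 3
1, 2, 3, 3
2, 2, 2, 3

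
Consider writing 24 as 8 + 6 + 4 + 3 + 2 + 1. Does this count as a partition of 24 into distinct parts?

Yes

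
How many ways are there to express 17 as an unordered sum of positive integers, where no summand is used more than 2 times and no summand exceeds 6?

31

A partial list (first 12 by largest part):
5,6,6
1,4,6,6
2,3,6,6
1,1,3,6,6
1,2,2,6,6
1,5,5,6
2,4,5,6
1,1,4,5,6
3,3,5,6
1,2,3,5,6
1,1,2,2,5,6
3,4,4,6
…and 19 more, for 31 total.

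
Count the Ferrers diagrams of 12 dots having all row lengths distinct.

15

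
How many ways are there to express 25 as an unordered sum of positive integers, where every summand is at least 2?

Enumerating by decreasing first part gives 383 partitions in all.

383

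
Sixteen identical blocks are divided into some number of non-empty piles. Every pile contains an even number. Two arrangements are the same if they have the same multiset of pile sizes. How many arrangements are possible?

22

Listing the qualifying partitions of 16:
16
14+2
12+4
12+2+2
10+6
10+4+2
10+2+2+2
8+8
8+6+2
8+4+4
8+4+2+2
8+2+2+2+2
6+6+4
6+6+2+2
6+4+4+2
6+4+2+2+2
6+2+2+2+2+2
4+4+4+4
4+4+4+2+2
4+4+2+2+2+2
4+2+2+2+2+2+2
2+2+2+2+2+2+2+2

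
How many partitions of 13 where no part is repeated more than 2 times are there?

There are too many to list fully; the first 12 (by largest part) are:
13
12,1
11,2
11,1,1
10,3
10,2,1
9,4
9,3,1
9,2,2
9,2,1,1
8,5
8,4,1
…and 32 more, for 44 total.

44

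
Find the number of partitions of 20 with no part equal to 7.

Counting exhaustively, 526 partitions satisfy the conditions.

526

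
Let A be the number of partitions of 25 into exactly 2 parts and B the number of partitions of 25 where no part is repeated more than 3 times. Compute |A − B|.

864

Partitions of 25 into exactly 2 parts: 12.
Partitions of 25 where no part is repeated more than 3 times: 876.
|12 − 876| = 864.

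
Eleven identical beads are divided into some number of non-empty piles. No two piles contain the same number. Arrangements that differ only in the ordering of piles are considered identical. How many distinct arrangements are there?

12

The partitions of 11 that satisfy the conditions:
11
10+1
9+2
8+3
8+2+1
7+4
7+3+1
6+5
6+4+1
6+3+2
5+4+2
5+3+2+1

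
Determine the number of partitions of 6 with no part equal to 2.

6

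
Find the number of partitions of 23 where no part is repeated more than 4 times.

769

Enumerating by decreasing first part gives 769 partitions in all.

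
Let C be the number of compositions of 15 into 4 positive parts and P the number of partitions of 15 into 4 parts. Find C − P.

337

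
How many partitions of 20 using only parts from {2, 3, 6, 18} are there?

Enumerating:
18,2
6,6,6,2
6,6,3,3,2
6,6,2,2,2,2
6,3,3,3,3,2
6,3,3,2,2,2,2
6,2,2,2,2,2,2,2
3,3,3,3,3,3,2
3,3,3,3,2,2,2,2
3,3,2,2,2,2,2,2,2
2,2,2,2,2,2,2,2,2,2

11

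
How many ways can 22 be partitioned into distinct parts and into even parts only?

They are:
22
20+2
18+4
16+6
16+4+2
14+8
14+6+2
12+10
12+8+2
12+6+4
10+8+4
10+6+4+2

12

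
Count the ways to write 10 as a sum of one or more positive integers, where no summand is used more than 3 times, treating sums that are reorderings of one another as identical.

There are too many to list fully; the first 12 (by largest part) are:
10
1, 9
2, 8
1, 1, 8
3, 7
1, 2, 7
1, 1, 1, 7
4, 6
1, 3, 6
2, 2, 6
1, 1, 2, 6
5, 5
…and 17 more, for 29 total.

29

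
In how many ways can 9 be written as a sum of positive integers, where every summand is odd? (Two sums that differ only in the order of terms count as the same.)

The partitions of 9 that satisfy the conditions:
9
1+1+7
1+3+5
1+1+1+1+5
3+3+3
1+1+1+3+3
1+1+1+1+1+1+3
1+1+1+1+1+1+1+1+1

8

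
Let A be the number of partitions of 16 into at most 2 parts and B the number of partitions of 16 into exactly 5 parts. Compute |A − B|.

Partitions of 16 into at most 2 parts: 9.
Partitions of 16 into exactly 5 parts: 37.
|9 − 37| = 28.

28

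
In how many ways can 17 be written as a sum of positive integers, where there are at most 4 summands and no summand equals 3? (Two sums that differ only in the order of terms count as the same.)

There are too many to list fully; the first 12 (by largest part) are:
17
16 + 1
15 + 2
15 + 1 + 1
14 + 2 + 1
14 + 1 + 1 + 1
13 + 4
13 + 2 + 2
13 + 2 + 1 + 1
12 + 5
12 + 4 + 1
12 + 2 + 2 + 1
…and 36 more, for 48 total.

48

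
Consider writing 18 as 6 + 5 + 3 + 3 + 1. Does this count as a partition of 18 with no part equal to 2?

The parts sum to 18, and the condition 'no summand equals 2' holds.

Yes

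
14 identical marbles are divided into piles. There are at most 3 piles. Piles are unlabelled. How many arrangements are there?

24

Enumerating:
14
13 + 1
12 + 2
12 + 1 + 1
11 + 3
11 + 2 + 1
10 + 4
10 + 3 + 1
10 + 2 + 2
9 + 5
9 + 4 + 1
9 + 3 + 2
8 + 6
8 + 5 + 1
8 + 4 + 2
8 + 3 + 3
7 + 7
7 + 6 + 1
7 + 5 + 2
7 + 4 + 3
6 + 6 + 2
6 + 5 + 3
6 + 4 + 4
5 + 5 + 4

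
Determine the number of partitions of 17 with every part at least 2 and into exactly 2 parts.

7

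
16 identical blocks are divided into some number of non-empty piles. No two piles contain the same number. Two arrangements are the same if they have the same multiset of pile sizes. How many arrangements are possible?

32

A partial list (first 12 by largest part):
16
15 + 1
14 + 2
13 + 3
13 + 2 + 1
12 + 4
12 + 3 + 1
11 + 5
11 + 4 + 1
11 + 3 + 2
10 + 6
10 + 5 + 1
…and 20 more, for 32 total.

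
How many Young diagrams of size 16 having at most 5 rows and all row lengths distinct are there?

32

There are too many to list fully; the first 12 (by largest part) are:
16
15 + 1
14 + 2
13 + 3
13 + 2 + 1
12 + 4
12 + 3 + 1
11 + 5
11 + 4 + 1
11 + 3 + 2
10 + 6
10 + 5 + 1
…and 20 more, for 32 total.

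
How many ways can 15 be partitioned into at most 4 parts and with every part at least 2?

30

There are too many to list fully; the first 12 (by largest part) are:
15
13,2
12,3
11,4
11,2,2
10,5
10,3,2
9,6
9,4,2
9,3,3
9,2,2,2
8,7
…and 18 more, for 30 total.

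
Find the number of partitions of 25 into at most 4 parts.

185

Enumerating by decreasing first part gives 185 partitions in all.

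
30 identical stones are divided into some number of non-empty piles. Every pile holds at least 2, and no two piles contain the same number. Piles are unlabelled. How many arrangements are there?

159

Direct enumeration gives 159 partitions.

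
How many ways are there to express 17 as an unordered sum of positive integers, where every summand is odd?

38

There are too many to list fully; the first 12 (by largest part) are:
17
15+1+1
13+3+1
13+1+1+1+1
11+5+1
11+3+3
11+3+1+1+1
11+1+1+1+1+1+1
9+7+1
9+5+3
9+5+1+1+1
9+3+3+1+1
…and 26 more, for 38 total.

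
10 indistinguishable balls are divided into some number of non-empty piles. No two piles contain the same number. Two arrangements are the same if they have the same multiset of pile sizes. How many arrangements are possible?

10

The partitions of 10 that satisfy the conditions:
10
9, 1
8, 2
7, 3
7, 2, 1
6, 4
6, 3, 1
5, 4, 1
5, 3, 2
4, 3, 2, 1
Counting gives 10.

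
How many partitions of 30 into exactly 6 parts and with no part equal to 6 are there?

Systematic enumeration (by largest part, then next-largest, …) yields 368.

368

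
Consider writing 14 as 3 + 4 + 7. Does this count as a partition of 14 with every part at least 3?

Yes

The parts sum to 14, and the condition 'every summand is at least 3' holds.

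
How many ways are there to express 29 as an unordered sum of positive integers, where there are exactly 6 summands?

454

Enumerating by decreasing first part gives 454 partitions in all.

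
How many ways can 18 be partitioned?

There are 385 such partitions.

385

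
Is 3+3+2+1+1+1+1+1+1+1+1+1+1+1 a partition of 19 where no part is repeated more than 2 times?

No

The parts sum to 19, and the condition 'no summand is used more than 2 times' is violated.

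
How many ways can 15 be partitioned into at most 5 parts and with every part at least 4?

Enumerating:
15
4, 11
5, 10
6, 9
7, 8
4, 4, 7
4, 5, 6
5, 5, 5
Counting gives 8.

8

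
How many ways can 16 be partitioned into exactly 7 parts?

28

A partial list (first 12 by largest part):
10, 1, 1, 1, 1, 1, 1
9, 2, 1, 1, 1, 1, 1
8, 3, 1, 1, 1, 1, 1
8, 2, 2, 1, 1, 1, 1
7, 4, 1, 1, 1, 1, 1
7, 3, 2, 1, 1, 1, 1
7, 2, 2, 2, 1, 1, 1
6, 5, 1, 1, 1, 1, 1
6, 4, 2, 1, 1, 1, 1
6, 3, 3, 1, 1, 1, 1
6, 3, 2, 2, 1, 1, 1
6, 2, 2, 2, 2, 1, 1
…and 16 more, for 28 total.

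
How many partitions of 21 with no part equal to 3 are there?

407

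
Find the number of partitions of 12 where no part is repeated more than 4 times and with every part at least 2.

Enumerating:
12
10, 2
9, 3
8, 4
8, 2, 2
7, 5
7, 3, 2
6, 6
6, 4, 2
6, 3, 3
6, 2, 2, 2
5, 5, 2
5, 4, 3
5, 3, 2, 2
4, 4, 4
4, 4, 2, 2
4, 3, 3, 2
4, 2, 2, 2, 2
3, 3, 3, 3
3, 3, 2, 2, 2

20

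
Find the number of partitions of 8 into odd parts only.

Enumerating:
7+1
5+3
5+1+1+1
3+3+1+1
3+1+1+1+1+1
1+1+1+1+1+1+1+1

6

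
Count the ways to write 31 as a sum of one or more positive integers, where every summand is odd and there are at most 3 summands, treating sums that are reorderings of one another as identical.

The partitions of 31 that satisfy the conditions:
31
29,1,1
27,3,1
25,5,1
25,3,3
23,7,1
23,5,3
21,9,1
21,7,3
21,5,5
19,11,1
19,9,3
19,7,5
17,13,1
17,11,3
17,9,5
17,7,7
15,15,1
15,13,3
15,11,5
15,9,7
13,13,5
13,11,7
13,9,9
11,11,9
Counting gives 25.

25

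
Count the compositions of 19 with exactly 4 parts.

816

By stars and bars with positive parts, the count is C(18,3) = 816.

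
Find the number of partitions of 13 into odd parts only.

18

The partitions of 13 that satisfy the conditions:
13
11+1+1
9+3+1
9+1+1+1+1
7+5+1
7+3+3
7+3+1+1+1
7+1+1+1+1+1+1
5+5+3
5+5+1+1+1
5+3+3+1+1
5+3+1+1+1+1+1
5+1+1+1+1+1+1+1+1
3+3+3+3+1
3+3+3+1+1+1+1
3+3+1+1+1+1+1+1+1
3+1+1+1+1+1+1+1+1+1+1
1+1+1+1+1+1+1+1+1+1+1+1+1
That's 18 in total.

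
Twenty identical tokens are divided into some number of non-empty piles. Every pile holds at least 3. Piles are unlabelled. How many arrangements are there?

There are too many to list fully; the first 12 (by largest part) are:
20
17 + 3
16 + 4
15 + 5
14 + 6
14 + 3 + 3
13 + 7
13 + 4 + 3
12 + 8
12 + 5 + 3
12 + 4 + 4
11 + 9
…and 37 more, for 49 total.

49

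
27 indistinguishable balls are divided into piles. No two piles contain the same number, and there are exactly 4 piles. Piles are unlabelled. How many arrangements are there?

72

Enumerating by decreasing first part gives 72 partitions in all.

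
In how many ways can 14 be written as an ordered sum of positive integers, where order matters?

There are 13 gaps and each independently is a cut or not, giving 2^13 = 8192.

8192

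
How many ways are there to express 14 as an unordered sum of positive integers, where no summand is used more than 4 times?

100

Enumerating by decreasing first part gives 100 partitions in all.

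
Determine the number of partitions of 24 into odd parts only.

122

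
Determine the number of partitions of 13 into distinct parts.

Listing the qualifying partitions of 13:
13
12,1
11,2
10,3
10,2,1
9,4
9,3,1
8,5
8,4,1
8,3,2
7,6
7,5,1
7,4,2
7,3,2,1
6,5,2
6,4,3
6,4,2,1
5,4,3,1
That's 18 in total.

18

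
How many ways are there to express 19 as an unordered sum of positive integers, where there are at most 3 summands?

40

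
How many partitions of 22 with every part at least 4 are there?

34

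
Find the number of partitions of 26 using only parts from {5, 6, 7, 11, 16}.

5

They are:
5, 5, 16
5, 5, 5, 11
5, 7, 7, 7
6, 6, 7, 7
5, 5, 5, 5, 6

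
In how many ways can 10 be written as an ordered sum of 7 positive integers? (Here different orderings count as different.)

A composition of 10 into 7 positive parts is chosen by placing 6 dividers among the 9 gaps between 10 units: C(9,6) = 84.

84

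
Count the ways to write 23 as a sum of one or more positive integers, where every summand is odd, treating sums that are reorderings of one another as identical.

104

Systematic enumeration (by largest part, then next-largest, …) yields 104.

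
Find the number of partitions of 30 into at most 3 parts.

91

Enumerating by decreasing first part gives 91 partitions in all.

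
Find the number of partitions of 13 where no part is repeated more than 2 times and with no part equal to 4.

A partial list (first 12 by largest part):
13
1 + 12
2 + 11
1 + 1 + 11
3 + 10
1 + 2 + 10
1 + 3 + 9
2 + 2 + 9
1 + 1 + 2 + 9
5 + 8
2 + 3 + 8
1 + 1 + 3 + 8
…and 17 more, for 29 total.

29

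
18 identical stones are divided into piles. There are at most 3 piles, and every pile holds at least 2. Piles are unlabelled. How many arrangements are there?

28

A partial list (first 12 by largest part):
18
2 + 16
3 + 15
4 + 14
2 + 2 + 14
5 + 13
2 + 3 + 13
6 + 12
2 + 4 + 12
3 + 3 + 12
7 + 11
2 + 5 + 11
…and 16 more, for 28 total.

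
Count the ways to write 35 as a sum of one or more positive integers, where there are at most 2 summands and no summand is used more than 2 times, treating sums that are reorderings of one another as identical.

Enumerating:
35
1 + 34
2 + 33
3 + 32
4 + 31
5 + 30
6 + 29
7 + 28
8 + 27
9 + 26
10 + 25
11 + 24
12 + 23
13 + 22
14 + 21
15 + 20
16 + 19
17 + 18

18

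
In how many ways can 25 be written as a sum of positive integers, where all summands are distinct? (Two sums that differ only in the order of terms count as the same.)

142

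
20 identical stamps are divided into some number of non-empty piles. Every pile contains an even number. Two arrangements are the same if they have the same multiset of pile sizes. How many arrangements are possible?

A partial list (first 12 by largest part):
20
18,2
16,4
16,2,2
14,6
14,4,2
14,2,2,2
12,8
12,6,2
12,4,4
12,4,2,2
12,2,2,2,2
…and 30 more, for 42 total.

42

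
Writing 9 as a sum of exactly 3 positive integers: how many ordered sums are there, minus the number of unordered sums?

Compositions: C(8,2) = 28.
Partitions of 9 into exactly 3 parts: 7.
Difference: 28 − 7 = 21.

21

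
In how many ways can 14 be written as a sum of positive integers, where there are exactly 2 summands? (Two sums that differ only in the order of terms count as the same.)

Enumerating:
13 + 1
12 + 2
11 + 3
10 + 4
9 + 5
8 + 6
7 + 7

7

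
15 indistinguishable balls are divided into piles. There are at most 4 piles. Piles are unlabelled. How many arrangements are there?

54

There are too many to list fully; the first 12 (by largest part) are:
15
14 + 1
13 + 2
13 + 1 + 1
12 + 3
12 + 2 + 1
12 + 1 + 1 + 1
11 + 4
11 + 3 + 1
11 + 2 + 2
11 + 2 + 1 + 1
10 + 5
…and 42 more, for 54 total.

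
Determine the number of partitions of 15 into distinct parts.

A partial list (first 12 by largest part):
15
14+1
13+2
12+3
12+2+1
11+4
11+3+1
10+5
10+4+1
10+3+2
9+6
9+5+1
…and 15 more, for 27 total.

27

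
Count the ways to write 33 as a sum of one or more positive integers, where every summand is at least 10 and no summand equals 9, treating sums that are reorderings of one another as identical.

11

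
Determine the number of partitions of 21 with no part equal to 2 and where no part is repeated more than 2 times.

Systematic enumeration (by largest part, then next-largest, …) yields 114.

114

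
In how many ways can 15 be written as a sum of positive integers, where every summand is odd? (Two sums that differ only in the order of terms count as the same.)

27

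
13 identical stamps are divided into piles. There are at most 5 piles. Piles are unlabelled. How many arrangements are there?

There are too many to list fully; the first 12 (by largest part) are:
13
12, 1
11, 2
11, 1, 1
10, 3
10, 2, 1
10, 1, 1, 1
9, 4
9, 3, 1
9, 2, 2
9, 2, 1, 1
9, 1, 1, 1, 1
…and 45 more, for 57 total.

57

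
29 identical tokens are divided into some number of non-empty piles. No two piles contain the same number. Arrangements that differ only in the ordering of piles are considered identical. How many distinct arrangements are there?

256

Direct enumeration gives 256 partitions.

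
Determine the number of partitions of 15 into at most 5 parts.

A full systematic count gives 84.

84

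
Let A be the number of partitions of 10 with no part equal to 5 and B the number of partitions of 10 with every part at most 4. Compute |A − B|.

Partitions of 10 with no part equal to 5: 35.
Partitions of 10 with every part at most 4: 23.
|35 − 23| = 12.

12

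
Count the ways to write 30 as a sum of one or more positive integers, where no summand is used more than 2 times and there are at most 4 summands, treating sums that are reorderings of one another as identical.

287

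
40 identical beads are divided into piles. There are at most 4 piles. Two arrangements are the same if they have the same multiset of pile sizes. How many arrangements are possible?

632

Counting exhaustively, 632 partitions satisfy the conditions.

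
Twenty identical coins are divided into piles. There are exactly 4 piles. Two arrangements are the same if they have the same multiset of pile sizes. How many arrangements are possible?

A partial list (first 12 by largest part):
1 + 1 + 1 + 17
1 + 1 + 2 + 16
1 + 1 + 3 + 15
1 + 2 + 2 + 15
1 + 1 + 4 + 14
1 + 2 + 3 + 14
2 + 2 + 2 + 14
1 + 1 + 5 + 13
1 + 2 + 4 + 13
1 + 3 + 3 + 13
2 + 2 + 3 + 13
1 + 1 + 6 + 12
…and 52 more, for 64 total.

64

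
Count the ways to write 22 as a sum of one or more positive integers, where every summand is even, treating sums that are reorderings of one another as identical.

56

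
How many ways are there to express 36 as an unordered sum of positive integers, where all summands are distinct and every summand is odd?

There are too many to list fully; the first 12 (by largest part) are:
35 + 1
33 + 3
31 + 5
29 + 7
27 + 9
27 + 5 + 3 + 1
25 + 11
25 + 7 + 3 + 1
23 + 13
23 + 9 + 3 + 1
23 + 7 + 5 + 1
21 + 15
…and 21 more, for 33 total.

33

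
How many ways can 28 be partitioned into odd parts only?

There are 222 such partitions.

222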